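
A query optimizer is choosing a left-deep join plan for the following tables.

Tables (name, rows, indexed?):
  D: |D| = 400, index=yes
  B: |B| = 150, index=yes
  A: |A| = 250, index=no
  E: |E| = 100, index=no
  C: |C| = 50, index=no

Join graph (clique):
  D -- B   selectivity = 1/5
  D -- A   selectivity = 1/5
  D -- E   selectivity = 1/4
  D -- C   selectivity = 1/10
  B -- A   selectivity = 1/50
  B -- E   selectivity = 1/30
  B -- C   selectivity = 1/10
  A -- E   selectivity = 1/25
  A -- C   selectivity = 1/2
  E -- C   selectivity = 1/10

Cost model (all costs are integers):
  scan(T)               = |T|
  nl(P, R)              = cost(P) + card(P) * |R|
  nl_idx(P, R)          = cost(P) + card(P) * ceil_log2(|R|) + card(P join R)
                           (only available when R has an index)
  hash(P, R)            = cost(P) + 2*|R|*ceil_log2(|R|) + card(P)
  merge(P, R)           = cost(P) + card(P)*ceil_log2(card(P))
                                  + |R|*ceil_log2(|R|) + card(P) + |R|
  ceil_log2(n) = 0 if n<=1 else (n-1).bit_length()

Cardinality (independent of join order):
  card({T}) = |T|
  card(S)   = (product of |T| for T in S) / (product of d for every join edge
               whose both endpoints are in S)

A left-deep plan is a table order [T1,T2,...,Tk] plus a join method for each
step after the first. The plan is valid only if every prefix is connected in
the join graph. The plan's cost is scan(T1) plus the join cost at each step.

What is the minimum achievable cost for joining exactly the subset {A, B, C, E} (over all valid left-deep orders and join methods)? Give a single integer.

5750

Selinger DP over subsets of {A,B,C,E}:
  {B}: scan cost=150, card=150
  {A}: scan cost=250, card=250
  {E}: scan cost=100, card=100
  {C}: scan cost=50, card=50
  {AB}: card=750; try (B,hash)→2900, (B,nl_idx)→3000, (A,merge)→3750, (B,merge)→3850, (A,hash)→4300, (A,nl)→37650 …(+1); best=2900 via (B,hash)
  {BE}: card=500; try (B,nl_idx)→1400, (E,hash)→1700, (B,merge)→2250, (E,merge)→2300, (B,hash)→2600, (B,nl)→15100 …(+1); best=1400 via (B,nl_idx)
  {BC}: card=750; try (C,hash)→900, (B,nl_idx)→1200, (B,merge)→1750, (C,merge)→1850, (B,hash)→2500, (B,nl)→7550 …(+1); best=900 via (C,hash)
  {AE}: card=1000; try (E,hash)→1900, (A,merge)→3150, (E,merge)→3300, (A,hash)→4200, (A,nl)→25100, (E,nl)→25250; best=1900 via (E,hash)
  {AC}: card=6250; try (C,hash)→1100, (A,merge)→2650, (C,merge)→2850, (A,hash)→4100, (A,nl)→12550, (C,nl)→12750; best=1100 via (C,hash)
  {CE}: card=500; try (C,hash)→800, (E,merge)→1200, (C,merge)→1250, (E,hash)→1500, (E,nl)→5050, (C,nl)→5100; best=800 via (C,hash)
  {ABE}: card=100; try (E,hash)→5050, (B,hash)→5300, (A,hash)→5900, (A,merge)→8650, (B,nl_idx)→10000, (E,merge)→11950 …(+4); best=5050 via (E,hash)
  {ABC}: card=1875; try (C,hash)→4250, (A,hash)→5650, (B,hash)→9750, (A,merge)→11400, (C,merge)→11500, (C,nl)→40400 …(+4); best=4250 via (C,hash)
  {BCE}: card=250; try (C,hash)→2500, (E,hash)→3050, (B,hash)→3700, (B,nl_idx)→5050, (C,merge)→6750, (B,merge)→7150 …(+4); best=2500 via (C,hash)
  {ACE}: card=2500; try (C,hash)→3500, (A,hash)→5300, (A,merge)→8050, (E,hash)→8750, (C,merge)→13250, (C,nl)→51900 …(+3); best=3500 via (C,hash)
  {ABCE}: card=25; try (C,hash)→5750, (C,merge)→6200, (A,hash)→6750, (A,merge)→7000, (E,hash)→7525, (B,hash)→8400 …(+7); best=5750 via (C,hash)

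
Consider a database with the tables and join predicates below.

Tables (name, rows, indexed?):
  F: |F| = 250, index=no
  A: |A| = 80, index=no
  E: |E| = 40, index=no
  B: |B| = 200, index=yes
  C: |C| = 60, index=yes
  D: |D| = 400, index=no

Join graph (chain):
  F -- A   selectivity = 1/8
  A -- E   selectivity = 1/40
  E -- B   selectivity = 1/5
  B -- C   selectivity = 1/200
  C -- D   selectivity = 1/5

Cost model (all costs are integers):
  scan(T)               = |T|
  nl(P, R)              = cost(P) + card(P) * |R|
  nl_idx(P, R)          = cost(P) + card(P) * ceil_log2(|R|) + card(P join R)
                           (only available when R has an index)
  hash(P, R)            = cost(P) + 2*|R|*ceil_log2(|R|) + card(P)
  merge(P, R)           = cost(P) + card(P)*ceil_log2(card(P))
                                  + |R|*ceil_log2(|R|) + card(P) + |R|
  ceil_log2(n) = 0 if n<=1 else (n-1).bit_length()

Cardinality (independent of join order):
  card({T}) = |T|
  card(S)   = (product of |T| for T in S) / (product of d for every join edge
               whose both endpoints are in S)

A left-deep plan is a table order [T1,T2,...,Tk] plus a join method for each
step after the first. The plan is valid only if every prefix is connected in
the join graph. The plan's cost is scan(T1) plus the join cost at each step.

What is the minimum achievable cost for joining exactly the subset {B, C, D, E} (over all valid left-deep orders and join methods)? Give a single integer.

Selinger DP over subsets of {B,C,D,E}:
  {E}: scan cost=40, card=40
  {B}: scan cost=200, card=200
  {C}: scan cost=60, card=60
  {D}: scan cost=400, card=400
  {BE}: card=1600; try (E,hash)→880, (B,nl_idx)→1960, (B,merge)→2120, (E,merge)→2280, (B,hash)→3280, (B,nl)→8040 …(+1); best=880 via (E,hash)
  {BC}: card=60; try (B,nl_idx)→600, (C,hash)→1120, (C,nl_idx)→1460, (B,merge)→2280, (C,merge)→2420, (B,hash)→3320 …(+2); best=600 via (B,nl_idx)
  {CD}: card=4800; try (C,hash)→1520, (D,merge)→4480, (C,merge)→4820, (D,hash)→7320, (C,nl_idx)→7600, (D,nl)→24060 …(+1); best=1520 via (C,hash)
  {BCE}: card=480; try (E,hash)→1140, (E,merge)→1300, (E,nl)→3000, (C,hash)→3200, (C,nl_idx)→10960, (C,merge)→20500 …(+1); best=1140 via (E,hash)
  {BCD}: card=4800; try (D,merge)→5020, (D,hash)→7860, (B,hash)→9520, (D,nl)→24600, (B,nl_idx)→44720, (B,merge)→70520 …(+1); best=5020 via (D,merge)
  {BCDE}: card=38400; try (D,hash)→8820, (D,merge)→9940, (E,hash)→10300, (E,merge)→72500, (D,nl)→193140, (E,nl)→197020; best=8820 via (D,hash)

8820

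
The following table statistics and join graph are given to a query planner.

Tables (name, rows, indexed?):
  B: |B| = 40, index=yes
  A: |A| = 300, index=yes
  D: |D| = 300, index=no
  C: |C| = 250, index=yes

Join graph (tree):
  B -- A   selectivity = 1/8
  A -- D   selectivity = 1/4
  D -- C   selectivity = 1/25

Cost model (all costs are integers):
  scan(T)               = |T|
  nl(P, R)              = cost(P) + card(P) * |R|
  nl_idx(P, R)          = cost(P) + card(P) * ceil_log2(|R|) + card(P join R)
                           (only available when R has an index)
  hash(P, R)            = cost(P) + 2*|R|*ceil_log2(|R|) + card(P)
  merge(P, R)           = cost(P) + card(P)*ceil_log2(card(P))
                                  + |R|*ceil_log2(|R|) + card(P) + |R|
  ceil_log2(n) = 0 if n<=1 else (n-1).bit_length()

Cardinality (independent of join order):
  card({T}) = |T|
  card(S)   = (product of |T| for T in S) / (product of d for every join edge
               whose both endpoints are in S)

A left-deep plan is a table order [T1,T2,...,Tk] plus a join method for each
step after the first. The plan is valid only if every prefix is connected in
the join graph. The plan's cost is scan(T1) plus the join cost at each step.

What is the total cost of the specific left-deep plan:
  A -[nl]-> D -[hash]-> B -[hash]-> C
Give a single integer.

step 1: scan A: cost=300, card=300
step 2: join D via nl
    card(P join D) = 300*300/(4) = 22500
    cost = 300 + 300*300 = 90300
step 3: join B via hash
    card(P join B) = 22500*40/(8) = 112500
    cost = 90300 + 2*40*6 + 22500 = 113280
step 4: join C via hash
    card(P join C) = 112500*250/(25) = 1125000
    cost = 113280 + 2*250*8 + 112500 = 229780

229780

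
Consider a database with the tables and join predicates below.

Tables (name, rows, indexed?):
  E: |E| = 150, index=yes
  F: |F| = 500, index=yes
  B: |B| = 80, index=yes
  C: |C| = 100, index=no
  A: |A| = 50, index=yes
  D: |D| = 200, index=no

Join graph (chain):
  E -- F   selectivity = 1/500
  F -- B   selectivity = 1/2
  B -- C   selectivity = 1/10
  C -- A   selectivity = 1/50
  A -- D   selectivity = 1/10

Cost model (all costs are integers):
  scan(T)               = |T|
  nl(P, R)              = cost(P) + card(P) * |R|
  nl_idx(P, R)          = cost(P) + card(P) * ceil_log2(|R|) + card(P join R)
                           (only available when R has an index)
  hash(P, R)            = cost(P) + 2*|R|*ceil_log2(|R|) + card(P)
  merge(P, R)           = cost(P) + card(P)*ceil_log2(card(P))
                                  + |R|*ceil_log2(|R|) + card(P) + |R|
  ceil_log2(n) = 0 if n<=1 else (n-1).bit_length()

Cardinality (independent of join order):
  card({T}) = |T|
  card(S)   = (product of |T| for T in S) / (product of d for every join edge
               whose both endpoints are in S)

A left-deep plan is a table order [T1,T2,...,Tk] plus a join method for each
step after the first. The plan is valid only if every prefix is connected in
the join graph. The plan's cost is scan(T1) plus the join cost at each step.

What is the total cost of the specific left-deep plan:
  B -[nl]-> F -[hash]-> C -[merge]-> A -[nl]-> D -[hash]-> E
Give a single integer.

47864230

step 1: scan B: cost=80, card=80
step 2: join F via nl
    card(P join F) = 80*500/(2) = 20000
    cost = 80 + 80*500 = 40080
step 3: join C via hash
    card(P join C) = 20000*100/(10) = 200000
    cost = 40080 + 2*100*7 + 20000 = 61480
step 4: join A via merge
    card(P join A) = 200000*50/(50) = 200000
    cost = 61480 + 200000*18 + 50*6 + 200000 + 50 = 3861830
step 5: join D via nl
    card(P join D) = 200000*200/(10) = 4000000
    cost = 3861830 + 200000*200 = 43861830
step 6: join E via hash
    card(P join E) = 4000000*150/(500) = 1200000
    cost = 43861830 + 2*150*8 + 4000000 = 47864230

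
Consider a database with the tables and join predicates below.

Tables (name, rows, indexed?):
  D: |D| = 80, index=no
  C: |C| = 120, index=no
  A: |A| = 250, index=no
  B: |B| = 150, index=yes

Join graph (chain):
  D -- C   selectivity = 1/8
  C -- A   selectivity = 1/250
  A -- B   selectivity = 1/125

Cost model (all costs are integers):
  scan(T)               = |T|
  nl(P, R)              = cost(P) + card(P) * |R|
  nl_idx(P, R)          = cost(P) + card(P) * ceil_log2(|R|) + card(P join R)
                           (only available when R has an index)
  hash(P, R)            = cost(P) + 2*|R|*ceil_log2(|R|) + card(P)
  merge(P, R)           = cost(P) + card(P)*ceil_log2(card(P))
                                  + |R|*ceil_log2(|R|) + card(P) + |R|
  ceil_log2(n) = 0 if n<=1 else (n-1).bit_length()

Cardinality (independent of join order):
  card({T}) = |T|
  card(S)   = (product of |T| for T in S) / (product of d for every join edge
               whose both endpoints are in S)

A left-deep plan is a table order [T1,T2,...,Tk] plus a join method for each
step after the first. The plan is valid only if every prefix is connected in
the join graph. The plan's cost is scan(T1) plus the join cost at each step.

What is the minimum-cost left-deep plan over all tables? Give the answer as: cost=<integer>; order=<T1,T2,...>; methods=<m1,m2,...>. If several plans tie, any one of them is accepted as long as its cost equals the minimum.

cost=4548; order=A,C,B,D; methods=hash,nl_idx,hash

Selinger DP (subsets sized 1..n):
  {D}: scan cost=80, card=80
  {C}: scan cost=120, card=120
  {A}: scan cost=250, card=250
  {B}: scan cost=150, card=150
  {CD}: card=1200; try (D,hash)→1360, (C,merge)→1680, (D,merge)→1720, (C,hash)→1840, (C,nl)→9680, (D,nl)→9720; best=1360 via (D,hash)
  {AC}: card=120; try (C,hash)→2180, (A,merge)→3330, (C,merge)→3460, (A,hash)→4240, (A,nl)→30120, (C,nl)→30250; best=2180 via (C,hash)
  {AB}: card=300; try (B,nl_idx)→2550, (B,hash)→2900, (A,merge)→3750, (B,merge)→3850, (A,hash)→4300, (A,nl)→37650 …(+1); best=2550 via (B,nl_idx)
  {ACD}: card=1200; try (D,hash)→3420, (D,merge)→3780, (A,hash)→6560, (D,nl)→11780, (A,merge)→18010, (A,nl)→301360; best=3420 via (D,hash)
  {ABC}: card=144; try (B,nl_idx)→3284, (B,merge)→4490, (C,hash)→4530, (B,hash)→4700, (C,merge)→6510, (B,nl)→20180 …(+1); best=3284 via (B,nl_idx)
  {ABCD}: card=1440; try (D,hash)→4548, (D,merge)→5220, (B,hash)→7020, (B,nl_idx)→14460, (D,nl)→14804, (B,merge)→19170 …(+1); best=4548 via (D,hash)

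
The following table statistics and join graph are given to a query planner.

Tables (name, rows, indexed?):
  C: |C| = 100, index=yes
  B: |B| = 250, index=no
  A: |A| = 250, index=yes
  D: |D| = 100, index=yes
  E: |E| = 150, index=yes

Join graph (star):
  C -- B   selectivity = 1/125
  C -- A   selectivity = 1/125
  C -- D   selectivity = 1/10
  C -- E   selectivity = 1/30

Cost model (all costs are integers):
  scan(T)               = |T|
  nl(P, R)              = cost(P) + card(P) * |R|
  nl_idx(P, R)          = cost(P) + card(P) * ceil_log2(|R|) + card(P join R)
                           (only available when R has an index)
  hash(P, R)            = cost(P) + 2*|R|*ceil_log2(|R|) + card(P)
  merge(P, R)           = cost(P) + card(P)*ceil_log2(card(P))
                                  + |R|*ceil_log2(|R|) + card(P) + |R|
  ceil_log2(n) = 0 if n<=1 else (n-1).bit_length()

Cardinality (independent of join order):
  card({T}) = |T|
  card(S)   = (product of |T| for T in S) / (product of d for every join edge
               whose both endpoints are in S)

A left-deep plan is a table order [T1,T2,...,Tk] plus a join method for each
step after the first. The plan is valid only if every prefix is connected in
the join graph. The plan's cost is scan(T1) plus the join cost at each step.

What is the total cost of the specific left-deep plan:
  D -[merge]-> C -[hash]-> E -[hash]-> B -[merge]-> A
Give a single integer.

166350

step 1: scan D: cost=100, card=100
step 2: join C via merge
    card(P join C) = 100*100/(10) = 1000
    cost = 100 + 100*7 + 100*7 + 100 + 100 = 1700
step 3: join E via hash
    card(P join E) = 1000*150/(30) = 5000
    cost = 1700 + 2*150*8 + 1000 = 5100
step 4: join B via hash
    card(P join B) = 5000*250/(125) = 10000
    cost = 5100 + 2*250*8 + 5000 = 14100
step 5: join A via merge
    card(P join A) = 10000*250/(125) = 20000
    cost = 14100 + 10000*14 + 250*8 + 10000 + 250 = 166350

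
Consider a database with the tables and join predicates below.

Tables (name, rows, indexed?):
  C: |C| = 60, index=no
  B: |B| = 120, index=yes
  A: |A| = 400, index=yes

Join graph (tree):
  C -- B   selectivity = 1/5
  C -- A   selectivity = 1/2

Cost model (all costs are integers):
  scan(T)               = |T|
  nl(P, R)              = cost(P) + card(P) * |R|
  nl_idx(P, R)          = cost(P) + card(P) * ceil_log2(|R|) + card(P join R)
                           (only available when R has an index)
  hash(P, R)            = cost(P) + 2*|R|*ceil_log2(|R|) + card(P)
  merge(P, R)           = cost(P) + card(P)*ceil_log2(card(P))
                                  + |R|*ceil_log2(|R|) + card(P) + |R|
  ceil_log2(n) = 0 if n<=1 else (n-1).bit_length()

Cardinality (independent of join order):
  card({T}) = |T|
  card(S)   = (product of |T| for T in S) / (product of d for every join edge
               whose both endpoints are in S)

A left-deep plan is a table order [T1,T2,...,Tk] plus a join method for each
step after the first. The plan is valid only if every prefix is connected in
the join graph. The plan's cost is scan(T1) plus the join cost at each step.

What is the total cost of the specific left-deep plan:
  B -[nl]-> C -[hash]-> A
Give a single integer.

15960

step 1: scan B: cost=120, card=120
step 2: join C via nl
    card(P join C) = 120*60/(5) = 1440
    cost = 120 + 120*60 = 7320
step 3: join A via hash
    card(P join A) = 1440*400/(2) = 288000
    cost = 7320 + 2*400*9 + 1440 = 15960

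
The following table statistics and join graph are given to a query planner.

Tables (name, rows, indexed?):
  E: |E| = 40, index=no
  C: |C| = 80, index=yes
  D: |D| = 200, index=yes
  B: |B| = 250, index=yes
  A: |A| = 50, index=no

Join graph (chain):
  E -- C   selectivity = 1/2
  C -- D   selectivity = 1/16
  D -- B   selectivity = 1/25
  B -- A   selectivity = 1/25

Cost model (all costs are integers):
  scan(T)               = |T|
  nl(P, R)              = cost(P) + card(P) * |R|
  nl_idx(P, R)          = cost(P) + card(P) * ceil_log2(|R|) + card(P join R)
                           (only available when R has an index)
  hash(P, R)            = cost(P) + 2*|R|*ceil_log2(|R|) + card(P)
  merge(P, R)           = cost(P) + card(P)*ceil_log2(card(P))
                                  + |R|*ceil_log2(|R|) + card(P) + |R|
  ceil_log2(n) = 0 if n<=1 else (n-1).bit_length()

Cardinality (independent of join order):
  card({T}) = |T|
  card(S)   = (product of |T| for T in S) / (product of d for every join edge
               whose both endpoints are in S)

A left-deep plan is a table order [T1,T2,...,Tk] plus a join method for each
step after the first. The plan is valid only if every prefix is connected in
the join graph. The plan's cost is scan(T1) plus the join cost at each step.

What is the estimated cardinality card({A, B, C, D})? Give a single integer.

Tables in S: A(50), B(250), C(80), D(200)
Edges inside S: C-D(d=16), D-B(d=25), B-A(d=25)
numerator = 50 * 250 * 80 * 200 = 200000000
denominator = 16 * 25 * 25 = 10000
card(S) = 200000000 / 10000 = 20000

20000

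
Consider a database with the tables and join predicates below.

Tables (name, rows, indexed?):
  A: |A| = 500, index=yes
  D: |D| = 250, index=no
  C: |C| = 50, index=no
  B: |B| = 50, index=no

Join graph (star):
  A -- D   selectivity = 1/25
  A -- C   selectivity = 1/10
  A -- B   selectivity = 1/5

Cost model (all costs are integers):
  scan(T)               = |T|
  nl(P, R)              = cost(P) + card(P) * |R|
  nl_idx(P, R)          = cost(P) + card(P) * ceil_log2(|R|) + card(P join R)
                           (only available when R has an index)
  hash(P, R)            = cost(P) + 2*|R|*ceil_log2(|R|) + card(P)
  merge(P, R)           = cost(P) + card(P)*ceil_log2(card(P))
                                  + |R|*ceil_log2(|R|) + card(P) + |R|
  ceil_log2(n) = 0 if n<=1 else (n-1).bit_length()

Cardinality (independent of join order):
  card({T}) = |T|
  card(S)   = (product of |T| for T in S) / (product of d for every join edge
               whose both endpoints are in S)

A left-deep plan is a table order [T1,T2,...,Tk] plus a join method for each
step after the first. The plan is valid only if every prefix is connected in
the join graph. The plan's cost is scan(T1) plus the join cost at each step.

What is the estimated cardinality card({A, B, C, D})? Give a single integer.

Tables in S: A(500), B(50), C(50), D(250)
Edges inside S: A-D(d=25), A-C(d=10), A-B(d=5)
numerator = 500 * 50 * 50 * 250 = 312500000
denominator = 25 * 10 * 5 = 1250
card(S) = 312500000 / 1250 = 250000

250000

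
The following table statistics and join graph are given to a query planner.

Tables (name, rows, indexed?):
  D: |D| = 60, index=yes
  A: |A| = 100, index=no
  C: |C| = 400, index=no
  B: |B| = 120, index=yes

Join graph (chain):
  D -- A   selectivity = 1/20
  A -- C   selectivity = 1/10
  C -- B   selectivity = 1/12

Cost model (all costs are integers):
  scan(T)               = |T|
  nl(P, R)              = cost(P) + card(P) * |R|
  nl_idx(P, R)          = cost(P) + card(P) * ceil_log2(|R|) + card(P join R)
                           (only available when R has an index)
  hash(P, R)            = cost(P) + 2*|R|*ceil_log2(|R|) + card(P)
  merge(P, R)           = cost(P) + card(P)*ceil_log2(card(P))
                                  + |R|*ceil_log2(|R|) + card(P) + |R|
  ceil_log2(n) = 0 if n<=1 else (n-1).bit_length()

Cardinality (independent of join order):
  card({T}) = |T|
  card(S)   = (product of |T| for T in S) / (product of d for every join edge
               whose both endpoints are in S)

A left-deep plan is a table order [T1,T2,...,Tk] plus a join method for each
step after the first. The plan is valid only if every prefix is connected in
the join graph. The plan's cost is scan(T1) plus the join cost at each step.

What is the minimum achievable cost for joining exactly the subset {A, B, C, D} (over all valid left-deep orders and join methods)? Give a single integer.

20600

Selinger DP over subsets of {A,B,C,D}:
  {D}: scan cost=60, card=60
  {A}: scan cost=100, card=100
  {C}: scan cost=400, card=400
  {B}: scan cost=120, card=120
  {AD}: card=300; try (D,hash)→920, (D,nl_idx)→1000, (A,merge)→1280, (D,merge)→1320, (A,hash)→1520, (A,nl)→6060 …(+1); best=920 via (D,hash)
  {AC}: card=4000; try (A,hash)→2200, (C,merge)→4900, (A,merge)→5200, (C,hash)→7400, (C,nl)→40100, (A,nl)→40400; best=2200 via (A,hash)
  {BC}: card=4000; try (B,hash)→2480, (C,merge)→5080, (B,merge)→5360, (B,nl_idx)→7200, (C,hash)→7440, (C,nl)→48120 …(+1); best=2480 via (B,hash)
  {ACD}: card=12000; try (D,hash)→6920, (C,merge)→7920, (C,hash)→8420, (D,nl_idx)→38200, (D,merge)→54620, (C,nl)→120920 …(+1); best=6920 via (D,hash)
  {ABC}: card=40000; try (B,hash)→7880, (A,hash)→7880, (B,merge)→55160, (A,merge)→55280, (B,nl_idx)→70200, (A,nl)→402480 …(+1); best=7880 via (B,hash)
  {ABCD}: card=120000; try (B,hash)→20600, (D,hash)→48600, (B,merge)→187880, (B,nl_idx)→210920, (D,nl_idx)→367880, (D,merge)→688300 …(+2); best=20600 via (B,hash)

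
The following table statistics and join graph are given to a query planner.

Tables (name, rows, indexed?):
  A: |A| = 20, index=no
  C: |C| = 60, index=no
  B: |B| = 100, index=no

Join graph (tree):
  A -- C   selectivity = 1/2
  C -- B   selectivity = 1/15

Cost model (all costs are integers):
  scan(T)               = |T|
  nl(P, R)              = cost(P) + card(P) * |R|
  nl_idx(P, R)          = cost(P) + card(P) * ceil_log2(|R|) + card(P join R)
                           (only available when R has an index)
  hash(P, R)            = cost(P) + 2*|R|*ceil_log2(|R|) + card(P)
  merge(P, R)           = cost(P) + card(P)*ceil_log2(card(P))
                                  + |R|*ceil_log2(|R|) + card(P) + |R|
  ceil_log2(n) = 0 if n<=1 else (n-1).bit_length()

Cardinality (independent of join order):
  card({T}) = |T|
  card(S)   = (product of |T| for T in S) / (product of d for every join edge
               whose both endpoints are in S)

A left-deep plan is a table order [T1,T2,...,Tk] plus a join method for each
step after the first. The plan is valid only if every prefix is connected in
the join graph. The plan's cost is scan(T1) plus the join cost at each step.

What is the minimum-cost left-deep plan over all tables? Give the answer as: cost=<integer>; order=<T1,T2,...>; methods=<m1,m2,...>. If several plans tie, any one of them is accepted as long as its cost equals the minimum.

cost=1520; order=B,C,A; methods=hash,hash

Selinger DP (subsets sized 1..n):
  {A}: scan cost=20, card=20
  {C}: scan cost=60, card=60
  {B}: scan cost=100, card=100
  {AC}: card=600; try (A,hash)→320, (C,merge)→560, (A,merge)→600, (C,hash)→760, (C,nl)→1220, (A,nl)→1260; best=320 via (A,hash)
  {BC}: card=400; try (C,hash)→920, (B,merge)→1280, (C,merge)→1320, (B,hash)→1520, (B,nl)→6060, (C,nl)→6100; best=920 via (C,hash)
  {ABC}: card=4000; try (A,hash)→1520, (B,hash)→2320, (A,merge)→5040, (B,merge)→7720, (A,nl)→8920, (B,nl)→60320; best=1520 via (A,hash)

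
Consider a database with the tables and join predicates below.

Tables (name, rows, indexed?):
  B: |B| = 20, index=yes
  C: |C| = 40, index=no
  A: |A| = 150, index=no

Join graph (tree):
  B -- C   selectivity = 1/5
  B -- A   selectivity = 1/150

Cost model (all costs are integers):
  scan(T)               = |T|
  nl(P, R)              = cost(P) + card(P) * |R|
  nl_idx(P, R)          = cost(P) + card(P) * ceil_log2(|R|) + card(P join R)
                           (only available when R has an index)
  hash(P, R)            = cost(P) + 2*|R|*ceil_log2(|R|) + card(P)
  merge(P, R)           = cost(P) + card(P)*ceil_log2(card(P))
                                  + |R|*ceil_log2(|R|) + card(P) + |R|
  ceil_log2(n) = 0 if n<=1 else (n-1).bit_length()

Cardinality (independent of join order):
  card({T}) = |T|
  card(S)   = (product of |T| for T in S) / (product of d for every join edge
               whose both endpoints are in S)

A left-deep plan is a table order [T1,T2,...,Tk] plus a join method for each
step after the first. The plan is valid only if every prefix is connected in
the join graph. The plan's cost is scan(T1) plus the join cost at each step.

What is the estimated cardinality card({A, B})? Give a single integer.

Tables in S: A(150), B(20)
Edges inside S: B-A(d=150)
numerator = 150 * 20 = 3000
denominator = 150 = 150
card(S) = 3000 / 150 = 20

20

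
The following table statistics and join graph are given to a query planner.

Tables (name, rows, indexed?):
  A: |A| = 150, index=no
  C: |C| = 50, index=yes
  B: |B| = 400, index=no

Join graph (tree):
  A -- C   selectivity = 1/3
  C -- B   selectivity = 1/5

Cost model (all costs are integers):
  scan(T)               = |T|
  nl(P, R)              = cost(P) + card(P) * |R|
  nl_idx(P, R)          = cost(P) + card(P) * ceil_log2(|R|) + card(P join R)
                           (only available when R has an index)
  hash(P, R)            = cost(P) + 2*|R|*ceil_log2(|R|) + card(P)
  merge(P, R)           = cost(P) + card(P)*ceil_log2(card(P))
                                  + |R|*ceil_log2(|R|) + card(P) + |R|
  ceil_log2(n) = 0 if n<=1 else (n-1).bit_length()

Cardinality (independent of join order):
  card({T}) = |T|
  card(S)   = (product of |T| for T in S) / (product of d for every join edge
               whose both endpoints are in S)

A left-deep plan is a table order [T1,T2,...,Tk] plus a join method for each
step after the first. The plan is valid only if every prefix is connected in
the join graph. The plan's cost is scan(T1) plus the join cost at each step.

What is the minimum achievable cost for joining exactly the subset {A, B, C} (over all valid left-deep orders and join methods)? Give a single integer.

Selinger DP over subsets of {A,B,C}:
  {A}: scan cost=150, card=150
  {C}: scan cost=50, card=50
  {B}: scan cost=400, card=400
  {AC}: card=2500; try (C,hash)→900, (A,merge)→1750, (C,merge)→1850, (A,hash)→2500, (C,nl_idx)→3550, (A,nl)→7550 …(+1); best=900 via (C,hash)
  {BC}: card=4000; try (C,hash)→1400, (B,merge)→4400, (C,merge)→4750, (C,nl_idx)→6800, (B,hash)→7300, (B,nl)→20050 …(+1); best=1400 via (C,hash)
  {ABC}: card=200000; try (A,hash)→7800, (B,hash)→10600, (B,merge)→37400, (A,merge)→54750, (A,nl)→601400, (B,nl)→1000900; best=7800 via (A,hash)

7800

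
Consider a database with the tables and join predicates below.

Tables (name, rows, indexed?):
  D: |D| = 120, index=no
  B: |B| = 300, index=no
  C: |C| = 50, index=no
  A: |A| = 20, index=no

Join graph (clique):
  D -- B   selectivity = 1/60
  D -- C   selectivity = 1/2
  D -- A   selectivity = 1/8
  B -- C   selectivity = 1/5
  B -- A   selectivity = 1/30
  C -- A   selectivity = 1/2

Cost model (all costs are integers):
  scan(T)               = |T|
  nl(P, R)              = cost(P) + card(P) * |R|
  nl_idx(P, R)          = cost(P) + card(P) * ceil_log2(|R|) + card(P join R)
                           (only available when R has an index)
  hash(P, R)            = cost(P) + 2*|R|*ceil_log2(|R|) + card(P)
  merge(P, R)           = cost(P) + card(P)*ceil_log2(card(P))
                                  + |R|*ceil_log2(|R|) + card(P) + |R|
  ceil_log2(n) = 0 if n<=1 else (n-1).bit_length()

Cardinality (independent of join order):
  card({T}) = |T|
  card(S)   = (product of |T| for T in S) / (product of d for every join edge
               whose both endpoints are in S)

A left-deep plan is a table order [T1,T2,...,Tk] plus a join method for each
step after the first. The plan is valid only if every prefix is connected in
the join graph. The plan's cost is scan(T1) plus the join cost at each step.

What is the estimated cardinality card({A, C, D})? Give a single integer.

3750

Tables in S: A(20), C(50), D(120)
Edges inside S: D-C(d=2), D-A(d=8), C-A(d=2)
numerator = 20 * 50 * 120 = 120000
denominator = 2 * 8 * 2 = 32
card(S) = 120000 / 32 = 3750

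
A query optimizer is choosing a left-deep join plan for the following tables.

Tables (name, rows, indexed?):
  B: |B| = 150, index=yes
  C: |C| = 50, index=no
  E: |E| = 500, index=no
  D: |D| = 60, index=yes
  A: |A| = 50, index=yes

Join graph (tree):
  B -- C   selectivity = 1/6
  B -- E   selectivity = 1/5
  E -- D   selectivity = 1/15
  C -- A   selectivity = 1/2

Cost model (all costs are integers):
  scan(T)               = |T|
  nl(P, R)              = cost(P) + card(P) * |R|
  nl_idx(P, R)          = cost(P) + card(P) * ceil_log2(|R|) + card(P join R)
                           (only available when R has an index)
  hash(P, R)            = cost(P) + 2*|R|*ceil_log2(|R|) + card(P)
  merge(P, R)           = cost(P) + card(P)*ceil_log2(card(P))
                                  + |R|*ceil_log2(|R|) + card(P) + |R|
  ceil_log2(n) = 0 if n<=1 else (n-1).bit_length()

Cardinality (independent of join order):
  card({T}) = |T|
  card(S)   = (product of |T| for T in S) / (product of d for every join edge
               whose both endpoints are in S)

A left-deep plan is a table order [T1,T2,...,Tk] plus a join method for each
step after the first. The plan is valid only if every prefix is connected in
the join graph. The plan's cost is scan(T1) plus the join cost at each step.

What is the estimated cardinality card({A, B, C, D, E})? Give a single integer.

Tables in S: A(50), B(150), C(50), D(60), E(500)
Edges inside S: B-C(d=6), B-E(d=5), E-D(d=15), C-A(d=2)
numerator = 50 * 150 * 50 * 60 * 500 = 11250000000
denominator = 6 * 5 * 15 * 2 = 900
card(S) = 11250000000 / 900 = 12500000

12500000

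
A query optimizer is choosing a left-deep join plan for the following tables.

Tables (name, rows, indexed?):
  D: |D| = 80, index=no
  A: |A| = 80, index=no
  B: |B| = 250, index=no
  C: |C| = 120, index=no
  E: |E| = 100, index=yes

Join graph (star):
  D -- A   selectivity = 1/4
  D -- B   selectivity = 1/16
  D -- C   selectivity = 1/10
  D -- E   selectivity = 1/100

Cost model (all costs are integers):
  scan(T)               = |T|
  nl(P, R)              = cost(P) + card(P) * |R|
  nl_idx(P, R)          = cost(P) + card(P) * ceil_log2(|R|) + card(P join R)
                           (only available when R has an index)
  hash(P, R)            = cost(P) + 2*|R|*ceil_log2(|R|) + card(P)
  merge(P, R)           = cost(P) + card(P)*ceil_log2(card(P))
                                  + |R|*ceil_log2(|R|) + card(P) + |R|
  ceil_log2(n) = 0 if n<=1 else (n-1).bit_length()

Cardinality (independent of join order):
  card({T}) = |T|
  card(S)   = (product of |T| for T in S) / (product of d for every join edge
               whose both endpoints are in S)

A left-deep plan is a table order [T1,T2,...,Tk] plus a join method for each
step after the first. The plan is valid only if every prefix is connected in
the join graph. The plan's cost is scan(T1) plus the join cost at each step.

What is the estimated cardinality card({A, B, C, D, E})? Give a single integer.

Tables in S: A(80), B(250), C(120), D(80), E(100)
Edges inside S: D-A(d=4), D-B(d=16), D-C(d=10), D-E(d=100)
numerator = 80 * 250 * 120 * 80 * 100 = 19200000000
denominator = 4 * 16 * 10 * 100 = 64000
card(S) = 19200000000 / 64000 = 300000

300000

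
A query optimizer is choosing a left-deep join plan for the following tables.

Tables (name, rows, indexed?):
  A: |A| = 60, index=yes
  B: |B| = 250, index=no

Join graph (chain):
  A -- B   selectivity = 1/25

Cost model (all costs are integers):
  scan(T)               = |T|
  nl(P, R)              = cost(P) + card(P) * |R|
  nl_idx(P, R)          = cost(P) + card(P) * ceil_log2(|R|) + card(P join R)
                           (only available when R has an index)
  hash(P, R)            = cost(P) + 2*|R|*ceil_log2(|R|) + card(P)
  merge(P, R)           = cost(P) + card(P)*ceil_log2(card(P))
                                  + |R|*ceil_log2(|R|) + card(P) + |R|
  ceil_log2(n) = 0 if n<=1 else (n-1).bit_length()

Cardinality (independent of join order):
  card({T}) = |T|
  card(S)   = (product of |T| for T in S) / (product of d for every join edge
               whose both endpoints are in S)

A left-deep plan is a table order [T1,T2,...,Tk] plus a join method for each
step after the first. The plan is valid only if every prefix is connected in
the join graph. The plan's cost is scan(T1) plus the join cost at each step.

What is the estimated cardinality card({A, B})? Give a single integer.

600

Tables in S: A(60), B(250)
Edges inside S: A-B(d=25)
numerator = 60 * 250 = 15000
denominator = 25 = 25
card(S) = 15000 / 25 = 600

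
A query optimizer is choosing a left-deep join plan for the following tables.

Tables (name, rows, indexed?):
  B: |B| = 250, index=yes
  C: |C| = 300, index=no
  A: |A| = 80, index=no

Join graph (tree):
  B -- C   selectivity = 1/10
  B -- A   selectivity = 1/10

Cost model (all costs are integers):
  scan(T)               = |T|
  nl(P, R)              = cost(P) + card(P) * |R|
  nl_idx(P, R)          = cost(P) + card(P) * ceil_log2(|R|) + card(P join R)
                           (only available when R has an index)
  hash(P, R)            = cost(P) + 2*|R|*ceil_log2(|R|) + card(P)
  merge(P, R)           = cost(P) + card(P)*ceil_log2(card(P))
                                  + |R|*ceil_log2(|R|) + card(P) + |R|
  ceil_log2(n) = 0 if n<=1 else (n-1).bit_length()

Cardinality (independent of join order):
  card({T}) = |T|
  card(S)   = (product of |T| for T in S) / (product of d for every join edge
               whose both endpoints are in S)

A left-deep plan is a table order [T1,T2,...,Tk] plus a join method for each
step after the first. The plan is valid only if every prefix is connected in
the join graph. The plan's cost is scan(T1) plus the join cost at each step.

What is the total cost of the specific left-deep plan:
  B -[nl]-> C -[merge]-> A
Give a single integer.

180890

step 1: scan B: cost=250, card=250
step 2: join C via nl
    card(P join C) = 250*300/(10) = 7500
    cost = 250 + 250*300 = 75250
step 3: join A via merge
    card(P join A) = 7500*80/(10) = 60000
    cost = 75250 + 7500*13 + 80*7 + 7500 + 80 = 180890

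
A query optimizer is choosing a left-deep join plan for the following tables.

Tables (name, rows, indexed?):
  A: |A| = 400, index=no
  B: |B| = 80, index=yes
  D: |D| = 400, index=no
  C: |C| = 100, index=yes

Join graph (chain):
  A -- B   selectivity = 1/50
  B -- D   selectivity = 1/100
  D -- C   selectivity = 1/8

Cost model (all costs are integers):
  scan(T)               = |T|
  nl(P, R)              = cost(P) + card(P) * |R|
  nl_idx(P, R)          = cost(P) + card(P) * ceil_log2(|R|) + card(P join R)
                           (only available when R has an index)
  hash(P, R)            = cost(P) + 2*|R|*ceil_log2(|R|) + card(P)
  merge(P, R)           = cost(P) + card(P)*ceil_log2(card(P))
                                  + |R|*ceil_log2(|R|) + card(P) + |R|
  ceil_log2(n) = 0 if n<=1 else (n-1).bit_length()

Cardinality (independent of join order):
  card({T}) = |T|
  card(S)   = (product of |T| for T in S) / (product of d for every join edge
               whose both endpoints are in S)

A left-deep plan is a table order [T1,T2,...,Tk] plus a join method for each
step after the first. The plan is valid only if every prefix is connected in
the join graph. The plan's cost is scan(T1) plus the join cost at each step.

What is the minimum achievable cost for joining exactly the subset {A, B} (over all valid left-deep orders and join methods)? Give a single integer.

1920

Selinger DP over subsets of {A,B}:
  {A}: scan cost=400, card=400
  {B}: scan cost=80, card=80
  {AB}: card=640; try (B,hash)→1920, (B,nl_idx)→3840, (A,merge)→4720, (B,merge)→5040, (A,hash)→7360, (A,nl)→32080 …(+1); best=1920 via (B,hash)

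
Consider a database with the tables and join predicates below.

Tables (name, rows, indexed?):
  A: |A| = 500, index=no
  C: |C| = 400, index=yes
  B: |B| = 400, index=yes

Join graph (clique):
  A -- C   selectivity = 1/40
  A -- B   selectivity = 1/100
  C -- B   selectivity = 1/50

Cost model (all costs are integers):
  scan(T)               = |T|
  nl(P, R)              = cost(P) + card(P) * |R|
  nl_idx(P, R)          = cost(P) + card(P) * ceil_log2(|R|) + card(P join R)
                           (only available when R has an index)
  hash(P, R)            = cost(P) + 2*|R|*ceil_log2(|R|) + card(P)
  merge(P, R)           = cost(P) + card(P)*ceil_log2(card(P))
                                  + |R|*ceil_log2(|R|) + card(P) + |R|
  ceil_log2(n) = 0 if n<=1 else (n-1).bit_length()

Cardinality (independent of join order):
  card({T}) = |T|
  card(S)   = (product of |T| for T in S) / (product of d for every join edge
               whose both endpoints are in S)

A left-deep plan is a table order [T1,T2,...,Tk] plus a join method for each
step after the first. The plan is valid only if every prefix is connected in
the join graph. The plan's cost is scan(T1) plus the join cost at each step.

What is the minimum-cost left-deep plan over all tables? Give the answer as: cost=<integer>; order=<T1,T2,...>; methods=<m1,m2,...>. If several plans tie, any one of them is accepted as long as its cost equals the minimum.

Selinger DP (subsets sized 1..n):
  {A}: scan cost=500, card=500
  {C}: scan cost=400, card=400
  {B}: scan cost=400, card=400
  {AC}: card=5000; try (C,hash)→8200, (A,merge)→9400, (C,merge)→9500, (A,hash)→9800, (C,nl_idx)→10000, (A,nl)→200400 …(+1); best=8200 via (C,hash)
  {AB}: card=2000; try (B,nl_idx)→7000, (B,hash)→8200, (A,merge)→9400, (B,merge)→9500, (A,hash)→9800, (A,nl)→200400 …(+1); best=7000 via (B,nl_idx)
  {BC}: card=3200; try (C,nl_idx)→7200, (B,nl_idx)→7200, (C,hash)→8000, (B,hash)→8000, (C,merge)→8400, (B,merge)→8400 …(+2); best=7200 via (C,nl_idx)
  {ABC}: card=400; try (C,hash)→16200, (A,hash)→19400, (B,hash)→20400, (C,nl_idx)→25400, (C,merge)→35000, (B,nl_idx)→53600 …(+5); best=16200 via (C,hash)

cost=16200; order=A,B,C; methods=nl_idx,hash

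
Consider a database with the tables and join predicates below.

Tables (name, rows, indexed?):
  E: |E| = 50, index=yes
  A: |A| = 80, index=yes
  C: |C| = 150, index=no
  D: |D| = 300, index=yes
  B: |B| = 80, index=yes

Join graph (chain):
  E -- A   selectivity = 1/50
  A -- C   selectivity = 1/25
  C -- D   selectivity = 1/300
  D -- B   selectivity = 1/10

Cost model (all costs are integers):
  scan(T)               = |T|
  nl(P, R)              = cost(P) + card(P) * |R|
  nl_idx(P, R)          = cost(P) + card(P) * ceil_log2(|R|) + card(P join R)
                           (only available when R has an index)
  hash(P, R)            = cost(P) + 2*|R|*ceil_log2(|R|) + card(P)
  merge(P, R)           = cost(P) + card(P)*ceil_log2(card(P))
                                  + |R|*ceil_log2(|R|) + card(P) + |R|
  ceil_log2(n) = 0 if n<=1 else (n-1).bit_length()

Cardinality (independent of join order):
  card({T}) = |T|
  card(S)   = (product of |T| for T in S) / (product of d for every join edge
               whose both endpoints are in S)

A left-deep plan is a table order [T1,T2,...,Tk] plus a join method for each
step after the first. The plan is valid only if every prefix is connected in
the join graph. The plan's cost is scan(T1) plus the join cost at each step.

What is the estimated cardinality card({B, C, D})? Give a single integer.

Tables in S: B(80), C(150), D(300)
Edges inside S: C-D(d=300), D-B(d=10)
numerator = 80 * 150 * 300 = 3600000
denominator = 300 * 10 = 3000
card(S) = 3600000 / 3000 = 1200

1200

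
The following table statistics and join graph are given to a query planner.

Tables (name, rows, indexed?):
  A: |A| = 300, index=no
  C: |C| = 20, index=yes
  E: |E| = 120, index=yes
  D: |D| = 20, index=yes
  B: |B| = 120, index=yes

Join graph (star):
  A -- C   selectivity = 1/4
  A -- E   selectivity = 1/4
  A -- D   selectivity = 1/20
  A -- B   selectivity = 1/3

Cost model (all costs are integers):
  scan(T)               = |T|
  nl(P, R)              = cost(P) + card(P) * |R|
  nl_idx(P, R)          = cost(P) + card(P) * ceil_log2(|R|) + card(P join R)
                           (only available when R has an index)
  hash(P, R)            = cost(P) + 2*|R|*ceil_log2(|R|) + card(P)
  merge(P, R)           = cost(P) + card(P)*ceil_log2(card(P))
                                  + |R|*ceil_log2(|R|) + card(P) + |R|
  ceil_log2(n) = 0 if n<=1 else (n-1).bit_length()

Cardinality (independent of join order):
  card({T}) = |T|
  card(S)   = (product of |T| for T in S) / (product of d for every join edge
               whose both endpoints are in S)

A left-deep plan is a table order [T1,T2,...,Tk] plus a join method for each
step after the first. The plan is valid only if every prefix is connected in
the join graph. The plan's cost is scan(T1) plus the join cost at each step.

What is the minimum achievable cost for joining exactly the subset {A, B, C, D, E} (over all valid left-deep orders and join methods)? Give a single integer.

Selinger DP over subsets of {A,B,C,D,E}:
  {A}: scan cost=300, card=300
  {C}: scan cost=20, card=20
  {E}: scan cost=120, card=120
  {D}: scan cost=20, card=20
  {B}: scan cost=120, card=120
  {AC}: card=1500; try (C,hash)→800, (A,merge)→3140, (C,nl_idx)→3300, (C,merge)→3420, (A,hash)→5440, (A,nl)→6020 …(+1); best=800 via (C,hash)
  {AE}: card=9000; try (E,hash)→2280, (A,merge)→4080, (E,merge)→4260, (A,hash)→5640, (E,nl_idx)→11400, (A,nl)→36120 …(+1); best=2280 via (E,hash)
  {AD}: card=300; try (D,hash)→800, (D,nl_idx)→2100, (A,merge)→3140, (D,merge)→3420, (A,hash)→5440, (A,nl)→6020 …(+1); best=800 via (D,hash)
  {AB}: card=12000; try (B,hash)→2280, (A,merge)→4080, (B,merge)→4260, (A,hash)→5640, (B,nl_idx)→14400, (A,nl)→36120 …(+1); best=2280 via (B,hash)
  {ACE}: card=45000; try (E,hash)→3980, (C,hash)→11480, (E,merge)→19760, (E,nl_idx)→56300, (C,nl_idx)→92280, (C,merge)→137400 …(+2); best=3980 via (E,hash)
  {ACD}: card=1500; try (C,hash)→1300, (D,hash)→2500, (C,nl_idx)→3800, (C,merge)→3920, (C,nl)→6800, (D,nl_idx)→9800 …(+2); best=1300 via (C,hash)
  {ABC}: card=60000; try (B,hash)→3980, (C,hash)→14480, (B,merge)→19760, (B,nl_idx)→71300, (C,nl_idx)→122280, (B,nl)→180800 …(+2); best=3980 via (B,hash)
  {ADE}: card=9000; try (E,hash)→2780, (E,merge)→4760, (D,hash)→11480, (E,nl_idx)→11900, (E,nl)→36800, (D,nl_idx)→56280 …(+2); best=2780 via (E,hash)
  {ABE}: card=360000; try (B,hash)→12960, (E,hash)→15960, (B,merge)→138240, (E,merge)→183240, (B,nl_idx)→425280, (E,nl_idx)→446280 …(+2); best=12960 via (B,hash)
  {ABD}: card=12000; try (B,hash)→2780, (B,merge)→4760, (D,hash)→14480, (B,nl_idx)→14900, (B,nl)→36800, (D,nl_idx)→74280 …(+2); best=2780 via (B,hash)
  {ACDE}: card=45000; try (E,hash)→4480, (C,hash)→11980, (E,merge)→20260, (D,hash)→49180, (E,nl_idx)→56800, (C,nl_idx)→92780 …(+6); best=4480 via (E,hash)
  {ABCE}: card=1800000; try (B,hash)→50660, (E,hash)→65660, (C,hash)→373160, (B,merge)→769940, (E,merge)→1024940, (B,nl_idx)→2118980 …(+6); best=50660 via (B,hash)
  {ABCD}: card=60000; try (B,hash)→4480, (C,hash)→14980, (B,merge)→20260, (D,hash)→64180, (B,nl_idx)→71800, (C,nl_idx)→122780 …(+6); best=4480 via (B,hash)
  {ABDE}: card=360000; try (B,hash)→13460, (E,hash)→16460, (B,merge)→138740, (E,merge)→183740, (D,hash)→373160, (B,nl_idx)→425780 …(+6); best=13460 via (B,hash)
  {ABCDE}: card=1800000; try (B,hash)→51160, (E,hash)→66160, (C,hash)→373660, (B,merge)→770440, (E,merge)→1025440, (D,hash)→1850860 …(+10); best=51160 via (B,hash)

51160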